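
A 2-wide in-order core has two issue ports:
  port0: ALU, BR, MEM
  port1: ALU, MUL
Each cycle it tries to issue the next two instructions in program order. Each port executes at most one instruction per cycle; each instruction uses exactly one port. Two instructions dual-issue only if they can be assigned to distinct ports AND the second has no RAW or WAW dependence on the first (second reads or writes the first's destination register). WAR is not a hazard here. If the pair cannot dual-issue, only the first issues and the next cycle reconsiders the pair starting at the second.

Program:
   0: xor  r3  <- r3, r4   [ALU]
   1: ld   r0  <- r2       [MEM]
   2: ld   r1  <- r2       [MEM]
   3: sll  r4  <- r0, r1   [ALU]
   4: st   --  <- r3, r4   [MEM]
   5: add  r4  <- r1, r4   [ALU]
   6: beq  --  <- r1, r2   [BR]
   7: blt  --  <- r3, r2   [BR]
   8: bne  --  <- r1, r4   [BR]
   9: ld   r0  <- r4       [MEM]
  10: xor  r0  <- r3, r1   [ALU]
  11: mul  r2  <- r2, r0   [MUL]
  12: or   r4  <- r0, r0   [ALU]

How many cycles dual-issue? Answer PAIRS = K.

#0 head=0: xor.ALU ld.MEM i0+i1 2-wide
#1 head=2: ld.MEM i2 RAW r1
#2 head=3: sll.ALU i3 RAW r4
#3 head=4: st.MEM add.ALU i4+i5 2-wide
#4 head=6: beq.BR i6 no-port BR/BR
#5 head=7: blt.BR i7 no-port BR/BR
#6 head=8: bne.BR i8 no-port BR/MEM
#7 head=9: ld.MEM i9 WAW r0
#8 head=10: xor.ALU i10 RAW r0
#9 head=11: mul.MUL or.ALU i11+i12 2-wide

PAIRS = 3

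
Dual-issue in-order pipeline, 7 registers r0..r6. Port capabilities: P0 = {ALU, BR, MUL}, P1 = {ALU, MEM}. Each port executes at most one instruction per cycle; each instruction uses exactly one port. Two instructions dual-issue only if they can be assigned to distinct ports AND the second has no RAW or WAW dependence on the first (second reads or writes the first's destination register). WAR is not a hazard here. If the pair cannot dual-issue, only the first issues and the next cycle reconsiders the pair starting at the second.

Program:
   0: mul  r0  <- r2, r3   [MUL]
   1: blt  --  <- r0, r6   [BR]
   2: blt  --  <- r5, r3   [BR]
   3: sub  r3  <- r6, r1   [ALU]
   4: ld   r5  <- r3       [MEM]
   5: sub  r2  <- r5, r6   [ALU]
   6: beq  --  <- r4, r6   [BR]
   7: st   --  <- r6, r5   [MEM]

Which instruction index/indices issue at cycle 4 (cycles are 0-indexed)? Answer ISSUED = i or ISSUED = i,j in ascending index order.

c0: i0 mul.MUL  no-port MUL/BR
c1: i1 blt.BR  no-port BR/BR
c2: i2+i3 blt.BR sub.ALU  2-wide
c3: i4 ld.MEM  RAW r5
c4: i5+i6 sub.ALU beq.BR  2-wide
c5: i7 st.MEM  tail

ISSUED = 5,6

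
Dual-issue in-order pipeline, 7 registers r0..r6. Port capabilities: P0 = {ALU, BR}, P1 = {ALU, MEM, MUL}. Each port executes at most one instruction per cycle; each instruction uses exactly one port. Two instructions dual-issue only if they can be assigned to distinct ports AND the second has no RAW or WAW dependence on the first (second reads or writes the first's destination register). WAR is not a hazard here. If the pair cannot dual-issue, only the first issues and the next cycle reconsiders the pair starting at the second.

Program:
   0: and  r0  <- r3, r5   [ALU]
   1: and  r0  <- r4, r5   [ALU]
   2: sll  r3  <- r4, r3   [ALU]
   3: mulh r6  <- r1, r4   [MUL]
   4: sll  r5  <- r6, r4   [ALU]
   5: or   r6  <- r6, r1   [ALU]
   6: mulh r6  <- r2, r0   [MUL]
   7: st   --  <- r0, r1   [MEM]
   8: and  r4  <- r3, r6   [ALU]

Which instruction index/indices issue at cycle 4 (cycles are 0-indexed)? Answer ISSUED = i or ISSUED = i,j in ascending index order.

ISSUED = 6

c0: i0 and.ALU  WAW r0
c1: i1&i2 and.ALU+sll.ALU  pair
c2: i3 mulh.MUL  RAW r6
c3: i4&i5 sll.ALU+or.ALU  pair
c4: i6 mulh.MUL  no-port MUL/MEM
c5: i7&i8 st.MEM+and.ALU  pair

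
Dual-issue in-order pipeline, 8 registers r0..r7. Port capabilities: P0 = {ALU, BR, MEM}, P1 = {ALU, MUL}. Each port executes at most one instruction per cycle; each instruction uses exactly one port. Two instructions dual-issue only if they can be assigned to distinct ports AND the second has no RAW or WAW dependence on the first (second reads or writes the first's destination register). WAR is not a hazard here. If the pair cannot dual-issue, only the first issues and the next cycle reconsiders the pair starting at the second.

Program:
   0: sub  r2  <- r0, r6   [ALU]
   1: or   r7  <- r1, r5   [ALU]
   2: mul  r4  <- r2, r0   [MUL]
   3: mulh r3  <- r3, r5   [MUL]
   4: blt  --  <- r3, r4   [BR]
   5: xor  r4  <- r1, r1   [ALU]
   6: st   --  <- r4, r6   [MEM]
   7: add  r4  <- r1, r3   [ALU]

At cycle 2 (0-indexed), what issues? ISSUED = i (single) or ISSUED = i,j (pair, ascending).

[0] i0,i1  sub.ALU+or.ALU  -- pair
[1] i2  mul.MUL  -- no-port MUL/MUL
[2] i3  mulh.MUL  -- RAW r3
[3] i4,i5  blt.BR+xor.ALU  -- pair
[4] i6,i7  st.MEM+add.ALU  -- pair

ISSUED = 3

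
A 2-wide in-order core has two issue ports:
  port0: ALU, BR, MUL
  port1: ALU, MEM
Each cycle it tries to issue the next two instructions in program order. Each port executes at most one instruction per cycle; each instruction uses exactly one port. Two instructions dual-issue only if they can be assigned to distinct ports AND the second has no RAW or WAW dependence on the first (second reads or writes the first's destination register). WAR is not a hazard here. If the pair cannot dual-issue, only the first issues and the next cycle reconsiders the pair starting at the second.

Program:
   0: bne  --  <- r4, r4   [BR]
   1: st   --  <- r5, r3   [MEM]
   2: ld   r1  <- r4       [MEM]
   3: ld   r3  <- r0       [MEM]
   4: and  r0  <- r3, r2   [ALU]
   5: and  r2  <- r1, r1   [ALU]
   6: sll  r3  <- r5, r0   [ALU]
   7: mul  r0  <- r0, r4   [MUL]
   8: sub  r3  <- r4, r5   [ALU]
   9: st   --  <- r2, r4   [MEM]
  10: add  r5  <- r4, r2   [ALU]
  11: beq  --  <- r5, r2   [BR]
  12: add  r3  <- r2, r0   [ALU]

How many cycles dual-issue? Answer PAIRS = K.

0. bne+st @i0&i1  | pair
1. ld @i2  | no-port MEM/MEM
2. ld @i3  | RAW r3
3. and+and @i4&i5  | pair
4. sll+mul @i6&i7  | pair
5. sub+st @i8&i9  | pair
6. add @i10  | RAW r5
7. beq+add @i11&i12  | pair

PAIRS = 5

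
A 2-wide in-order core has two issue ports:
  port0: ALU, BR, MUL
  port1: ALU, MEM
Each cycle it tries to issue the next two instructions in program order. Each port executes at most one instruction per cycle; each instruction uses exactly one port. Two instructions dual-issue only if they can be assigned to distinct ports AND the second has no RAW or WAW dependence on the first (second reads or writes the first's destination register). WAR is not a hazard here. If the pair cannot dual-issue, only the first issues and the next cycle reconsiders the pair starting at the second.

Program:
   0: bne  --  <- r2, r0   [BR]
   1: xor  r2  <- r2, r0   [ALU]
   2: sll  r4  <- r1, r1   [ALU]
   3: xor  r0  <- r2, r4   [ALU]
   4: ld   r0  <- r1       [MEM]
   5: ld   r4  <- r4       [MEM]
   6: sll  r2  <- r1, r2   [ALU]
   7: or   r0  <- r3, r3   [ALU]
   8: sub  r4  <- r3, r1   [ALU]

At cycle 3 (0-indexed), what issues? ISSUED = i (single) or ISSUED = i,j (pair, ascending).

ISSUED = 4

[0] i0+i1  bne+xor  -- pair
[1] i2  sll  -- RAW r4
[2] i3  xor  -- WAW r0
[3] i4  ld  -- no-port MEM/MEM
[4] i5+i6  ld+sll  -- pair
[5] i7+i8  or+sub  -- pair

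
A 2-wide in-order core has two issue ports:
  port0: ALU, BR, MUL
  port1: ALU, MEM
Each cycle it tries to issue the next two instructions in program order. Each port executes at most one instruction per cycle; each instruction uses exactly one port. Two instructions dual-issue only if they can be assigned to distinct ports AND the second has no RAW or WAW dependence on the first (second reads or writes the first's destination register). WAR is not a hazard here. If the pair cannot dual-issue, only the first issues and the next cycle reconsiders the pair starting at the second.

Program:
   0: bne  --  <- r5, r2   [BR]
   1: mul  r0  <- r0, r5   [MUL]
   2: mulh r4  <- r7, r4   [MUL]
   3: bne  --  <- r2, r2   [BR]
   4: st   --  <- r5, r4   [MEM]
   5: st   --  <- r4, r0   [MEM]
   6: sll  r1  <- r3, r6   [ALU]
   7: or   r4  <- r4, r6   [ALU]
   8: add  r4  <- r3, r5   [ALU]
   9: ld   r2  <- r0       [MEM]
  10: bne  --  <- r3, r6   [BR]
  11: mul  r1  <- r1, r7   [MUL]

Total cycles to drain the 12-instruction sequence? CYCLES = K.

c0: i0 bne  no-port BR/MUL
c1: i1 mul  no-port MUL/MUL
c2: i2 mulh  no-port MUL/BR
c3: i3/i4 bne;st  dual
c4: i5/i6 st;sll  dual
c5: i7 or  WAW r4
c6: i8/i9 add;ld  dual
c7: i10 bne  no-port BR/MUL
c8: i11 mul  tail

CYCLES = 9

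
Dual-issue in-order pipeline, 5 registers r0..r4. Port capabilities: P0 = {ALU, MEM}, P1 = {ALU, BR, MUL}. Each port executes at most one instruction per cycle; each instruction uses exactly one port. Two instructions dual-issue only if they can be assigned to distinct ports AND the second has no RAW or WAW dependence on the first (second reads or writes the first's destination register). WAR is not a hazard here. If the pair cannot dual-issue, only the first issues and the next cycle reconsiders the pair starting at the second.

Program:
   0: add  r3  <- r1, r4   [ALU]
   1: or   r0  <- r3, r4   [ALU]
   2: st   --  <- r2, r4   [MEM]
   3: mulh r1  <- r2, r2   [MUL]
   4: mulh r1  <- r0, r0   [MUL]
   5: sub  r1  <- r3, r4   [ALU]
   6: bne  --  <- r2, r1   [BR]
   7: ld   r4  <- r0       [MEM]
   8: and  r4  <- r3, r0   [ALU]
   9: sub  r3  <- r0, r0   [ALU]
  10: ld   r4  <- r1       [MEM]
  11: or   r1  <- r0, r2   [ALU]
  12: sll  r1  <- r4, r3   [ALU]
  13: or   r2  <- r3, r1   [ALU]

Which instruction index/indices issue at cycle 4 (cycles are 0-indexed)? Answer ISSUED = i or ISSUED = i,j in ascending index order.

  cy0 -> i0 (add.ALU) RAW r3
  cy1 -> i1+i2 (or.ALU;st.MEM) pair
  cy2 -> i3 (mulh.MUL) no-port MUL/MUL
  cy3 -> i4 (mulh.MUL) WAW r1
  cy4 -> i5 (sub.ALU) RAW r1
  cy5 -> i6+i7 (bne.BR;ld.MEM) pair
  cy6 -> i8+i9 (and.ALU;sub.ALU) pair
  cy7 -> i10+i11 (ld.MEM;or.ALU) pair
  cy8 -> i12 (sll.ALU) RAW r1
  cy9 -> i13 (or.ALU) tail

ISSUED = 5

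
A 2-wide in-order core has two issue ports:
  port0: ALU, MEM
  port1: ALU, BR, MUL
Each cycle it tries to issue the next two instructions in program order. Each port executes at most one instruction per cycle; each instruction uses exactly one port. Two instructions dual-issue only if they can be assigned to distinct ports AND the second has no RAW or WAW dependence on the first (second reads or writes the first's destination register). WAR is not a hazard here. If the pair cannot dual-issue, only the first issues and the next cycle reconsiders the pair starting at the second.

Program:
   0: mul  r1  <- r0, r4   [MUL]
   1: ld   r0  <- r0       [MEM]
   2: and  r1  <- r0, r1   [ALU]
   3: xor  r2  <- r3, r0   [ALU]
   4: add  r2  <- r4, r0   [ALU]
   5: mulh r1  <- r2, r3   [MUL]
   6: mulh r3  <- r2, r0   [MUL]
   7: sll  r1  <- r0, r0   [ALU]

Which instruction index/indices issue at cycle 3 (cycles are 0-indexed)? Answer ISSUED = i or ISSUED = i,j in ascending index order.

ISSUED = 5

c0: i0,i1 mul.MUL;ld.MEM  pair
c1: i2,i3 and.ALU;xor.ALU  pair
c2: i4 add.ALU  RAW r2
c3: i5 mulh.MUL  no-port MUL/MUL
c4: i6,i7 mulh.MUL;sll.ALU  pair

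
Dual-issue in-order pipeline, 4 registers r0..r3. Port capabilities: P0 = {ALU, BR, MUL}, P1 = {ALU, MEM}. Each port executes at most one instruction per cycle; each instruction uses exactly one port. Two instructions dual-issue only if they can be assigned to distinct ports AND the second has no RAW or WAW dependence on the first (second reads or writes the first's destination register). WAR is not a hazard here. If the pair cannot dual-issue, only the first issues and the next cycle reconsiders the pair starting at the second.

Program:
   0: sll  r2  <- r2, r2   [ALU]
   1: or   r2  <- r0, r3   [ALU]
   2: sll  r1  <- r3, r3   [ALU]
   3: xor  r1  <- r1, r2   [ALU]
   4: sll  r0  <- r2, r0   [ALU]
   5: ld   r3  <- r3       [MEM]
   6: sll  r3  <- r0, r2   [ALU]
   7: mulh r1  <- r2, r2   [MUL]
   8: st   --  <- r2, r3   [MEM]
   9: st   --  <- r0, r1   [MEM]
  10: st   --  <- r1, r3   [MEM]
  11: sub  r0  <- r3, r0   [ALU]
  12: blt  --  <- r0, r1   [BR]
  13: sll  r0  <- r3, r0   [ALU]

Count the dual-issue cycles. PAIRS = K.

PAIRS = 5

#0 head=0: sll.ALU i0 WAW r2
#1 head=1: or.ALU;sll.ALU i1&i2 2-wide
#2 head=3: xor.ALU;sll.ALU i3&i4 2-wide
#3 head=5: ld.MEM i5 WAW r3
#4 head=6: sll.ALU;mulh.MUL i6&i7 2-wide
#5 head=8: st.MEM i8 no-port MEM/MEM
#6 head=9: st.MEM i9 no-port MEM/MEM
#7 head=10: st.MEM;sub.ALU i10&i11 2-wide
#8 head=12: blt.BR;sll.ALU i12&i13 2-wide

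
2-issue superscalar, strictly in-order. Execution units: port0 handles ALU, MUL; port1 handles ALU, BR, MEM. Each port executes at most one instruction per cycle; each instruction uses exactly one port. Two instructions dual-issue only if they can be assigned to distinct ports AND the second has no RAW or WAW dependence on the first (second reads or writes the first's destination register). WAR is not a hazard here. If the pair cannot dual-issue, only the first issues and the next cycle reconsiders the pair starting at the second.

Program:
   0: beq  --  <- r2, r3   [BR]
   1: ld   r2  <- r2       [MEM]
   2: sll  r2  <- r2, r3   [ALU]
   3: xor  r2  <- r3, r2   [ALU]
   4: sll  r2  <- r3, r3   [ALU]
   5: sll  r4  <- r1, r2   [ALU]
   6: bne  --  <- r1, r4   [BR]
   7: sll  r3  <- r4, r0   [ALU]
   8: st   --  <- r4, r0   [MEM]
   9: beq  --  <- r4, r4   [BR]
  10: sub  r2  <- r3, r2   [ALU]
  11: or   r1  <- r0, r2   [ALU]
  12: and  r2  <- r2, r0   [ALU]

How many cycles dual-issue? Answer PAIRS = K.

PAIRS = 3

  cy0 -> i0 (beq.BR) no-port BR/MEM
  cy1 -> i1 (ld.MEM) RAW+WAW r2
  cy2 -> i2 (sll.ALU) RAW+WAW r2
  cy3 -> i3 (xor.ALU) WAW r2
  cy4 -> i4 (sll.ALU) RAW r2
  cy5 -> i5 (sll.ALU) RAW r4
  cy6 -> i6+i7 (bne.BR;sll.ALU) dual
  cy7 -> i8 (st.MEM) no-port MEM/BR
  cy8 -> i9+i10 (beq.BR;sub.ALU) dual
  cy9 -> i11+i12 (or.ALU;and.ALU) dual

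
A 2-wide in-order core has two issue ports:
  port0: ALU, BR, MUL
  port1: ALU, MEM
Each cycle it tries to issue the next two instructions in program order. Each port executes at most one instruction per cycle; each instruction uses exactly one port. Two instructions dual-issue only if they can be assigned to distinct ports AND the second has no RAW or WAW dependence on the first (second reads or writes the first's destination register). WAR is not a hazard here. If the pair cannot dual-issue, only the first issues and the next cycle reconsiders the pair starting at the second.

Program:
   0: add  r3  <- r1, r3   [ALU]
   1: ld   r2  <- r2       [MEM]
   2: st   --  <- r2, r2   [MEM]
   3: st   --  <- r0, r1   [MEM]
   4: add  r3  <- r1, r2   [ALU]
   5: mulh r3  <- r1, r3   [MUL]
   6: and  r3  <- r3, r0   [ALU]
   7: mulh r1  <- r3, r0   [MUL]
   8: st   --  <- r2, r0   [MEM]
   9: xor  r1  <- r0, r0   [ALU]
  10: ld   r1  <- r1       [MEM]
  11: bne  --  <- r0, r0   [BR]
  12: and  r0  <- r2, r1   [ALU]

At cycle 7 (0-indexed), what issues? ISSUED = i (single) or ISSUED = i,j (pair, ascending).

ISSUED = 10,11

0. add;ld @i0+i1  | pair
1. st @i2  | no-port MEM/MEM
2. st;add @i3+i4  | pair
3. mulh @i5  | RAW+WAW r3
4. and @i6  | RAW r3
5. mulh;st @i7+i8  | pair
6. xor @i9  | RAW+WAW r1
7. ld;bne @i10+i11  | pair
8. and @i12  | tail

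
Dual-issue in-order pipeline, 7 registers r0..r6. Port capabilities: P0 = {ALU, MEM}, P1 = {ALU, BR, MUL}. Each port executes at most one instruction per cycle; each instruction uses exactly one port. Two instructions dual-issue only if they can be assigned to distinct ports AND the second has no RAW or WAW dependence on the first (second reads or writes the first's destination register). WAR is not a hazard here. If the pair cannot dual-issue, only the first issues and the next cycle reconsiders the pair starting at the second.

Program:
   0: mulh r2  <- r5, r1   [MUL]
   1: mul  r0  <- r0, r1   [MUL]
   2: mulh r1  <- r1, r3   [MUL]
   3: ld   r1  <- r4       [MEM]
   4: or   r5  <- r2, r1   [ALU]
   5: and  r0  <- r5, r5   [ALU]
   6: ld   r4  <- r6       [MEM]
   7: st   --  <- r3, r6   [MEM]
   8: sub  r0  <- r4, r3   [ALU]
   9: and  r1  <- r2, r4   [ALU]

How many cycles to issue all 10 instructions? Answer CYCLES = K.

[0] i0  mulh.MUL  -- no-port MUL/MUL
[1] i1  mul.MUL  -- no-port MUL/MUL
[2] i2  mulh.MUL  -- WAW r1
[3] i3  ld.MEM  -- RAW r1
[4] i4  or.ALU  -- RAW r5
[5] i5+i6  and.ALU+ld.MEM  -- 2-wide
[6] i7+i8  st.MEM+sub.ALU  -- 2-wide
[7] i9  and.ALU  -- tail

CYCLES = 8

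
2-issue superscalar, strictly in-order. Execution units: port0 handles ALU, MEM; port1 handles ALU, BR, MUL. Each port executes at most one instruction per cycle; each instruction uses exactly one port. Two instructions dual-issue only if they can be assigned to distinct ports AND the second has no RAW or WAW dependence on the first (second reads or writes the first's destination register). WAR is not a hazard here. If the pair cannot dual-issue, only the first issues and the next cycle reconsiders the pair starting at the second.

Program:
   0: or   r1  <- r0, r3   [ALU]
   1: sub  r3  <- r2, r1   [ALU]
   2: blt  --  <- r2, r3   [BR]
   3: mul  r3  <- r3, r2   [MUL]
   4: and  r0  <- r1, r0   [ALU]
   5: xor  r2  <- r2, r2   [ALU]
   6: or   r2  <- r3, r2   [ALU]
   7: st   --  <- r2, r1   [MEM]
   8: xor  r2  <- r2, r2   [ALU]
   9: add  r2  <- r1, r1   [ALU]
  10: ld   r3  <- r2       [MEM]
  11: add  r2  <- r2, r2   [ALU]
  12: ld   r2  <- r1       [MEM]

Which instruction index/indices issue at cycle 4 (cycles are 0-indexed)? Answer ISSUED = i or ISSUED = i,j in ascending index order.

0. or.ALU @i0  | RAW r1
1. sub.ALU @i1  | RAW r3
2. blt.BR @i2  | no-port BR/MUL
3. mul.MUL and.ALU @i3,i4  | dual
4. xor.ALU @i5  | RAW+WAW r2
5. or.ALU @i6  | RAW r2
6. st.MEM xor.ALU @i7,i8  | dual
7. add.ALU @i9  | RAW r2
8. ld.MEM add.ALU @i10,i11  | dual
9. ld.MEM @i12  | tail

ISSUED = 5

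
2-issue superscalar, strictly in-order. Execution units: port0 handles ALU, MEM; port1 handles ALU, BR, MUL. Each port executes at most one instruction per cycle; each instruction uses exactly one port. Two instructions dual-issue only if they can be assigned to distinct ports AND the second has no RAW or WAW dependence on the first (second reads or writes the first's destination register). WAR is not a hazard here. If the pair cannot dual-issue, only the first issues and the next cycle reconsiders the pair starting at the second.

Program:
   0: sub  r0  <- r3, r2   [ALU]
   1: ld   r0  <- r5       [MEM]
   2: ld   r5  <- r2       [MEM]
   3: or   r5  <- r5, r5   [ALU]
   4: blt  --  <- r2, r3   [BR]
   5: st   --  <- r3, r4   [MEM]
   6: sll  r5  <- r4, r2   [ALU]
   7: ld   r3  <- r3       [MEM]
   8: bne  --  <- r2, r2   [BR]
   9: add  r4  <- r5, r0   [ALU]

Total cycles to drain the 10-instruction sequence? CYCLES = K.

  cy0 -> i0 (sub) WAW r0
  cy1 -> i1 (ld) no-port MEM/MEM
  cy2 -> i2 (ld) RAW+WAW r5
  cy3 -> i3/i4 (or blt) dual
  cy4 -> i5/i6 (st sll) dual
  cy5 -> i7/i8 (ld bne) dual
  cy6 -> i9 (add) tail

CYCLES = 7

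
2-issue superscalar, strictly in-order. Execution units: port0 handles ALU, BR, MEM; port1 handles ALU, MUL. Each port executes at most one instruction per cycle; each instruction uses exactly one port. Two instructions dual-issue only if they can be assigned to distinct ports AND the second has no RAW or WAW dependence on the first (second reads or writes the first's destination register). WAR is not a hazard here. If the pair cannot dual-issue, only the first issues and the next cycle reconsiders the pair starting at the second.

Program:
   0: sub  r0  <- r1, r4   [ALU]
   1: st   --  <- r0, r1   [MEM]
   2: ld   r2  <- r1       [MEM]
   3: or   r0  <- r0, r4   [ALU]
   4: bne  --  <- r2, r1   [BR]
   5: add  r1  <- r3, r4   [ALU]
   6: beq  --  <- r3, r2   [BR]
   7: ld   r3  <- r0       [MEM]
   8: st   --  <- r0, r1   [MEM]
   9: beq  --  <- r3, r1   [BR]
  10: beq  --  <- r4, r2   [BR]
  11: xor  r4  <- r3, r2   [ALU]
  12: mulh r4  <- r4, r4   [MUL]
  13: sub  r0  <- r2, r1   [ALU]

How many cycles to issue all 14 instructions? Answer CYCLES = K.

t=0 i0:sub.ALU ; RAW r0
t=1 i1:st.MEM ; no-port MEM/MEM
t=2 i2+i3:ld.MEM/or.ALU ; dual
t=3 i4+i5:bne.BR/add.ALU ; dual
t=4 i6:beq.BR ; no-port BR/MEM
t=5 i7:ld.MEM ; no-port MEM/MEM
t=6 i8:st.MEM ; no-port MEM/BR
t=7 i9:beq.BR ; no-port BR/BR
t=8 i10+i11:beq.BR/xor.ALU ; dual
t=9 i12+i13:mulh.MUL/sub.ALU ; dual

CYCLES = 10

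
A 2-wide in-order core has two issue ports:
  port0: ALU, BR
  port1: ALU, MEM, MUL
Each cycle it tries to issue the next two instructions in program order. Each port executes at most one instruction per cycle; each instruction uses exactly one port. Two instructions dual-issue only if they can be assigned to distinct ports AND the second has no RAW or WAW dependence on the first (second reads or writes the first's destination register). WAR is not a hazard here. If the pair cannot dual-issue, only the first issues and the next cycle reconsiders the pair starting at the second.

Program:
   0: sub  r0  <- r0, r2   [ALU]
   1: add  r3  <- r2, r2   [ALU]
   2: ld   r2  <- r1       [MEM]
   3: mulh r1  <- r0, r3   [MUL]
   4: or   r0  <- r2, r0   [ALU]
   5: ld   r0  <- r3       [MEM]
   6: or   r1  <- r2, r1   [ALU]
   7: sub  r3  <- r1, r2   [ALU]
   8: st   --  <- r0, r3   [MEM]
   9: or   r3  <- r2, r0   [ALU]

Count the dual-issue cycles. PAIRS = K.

PAIRS = 4

c0: i0,i1 sub.ALU add.ALU  2-wide
c1: i2 ld.MEM  no-port MEM/MUL
c2: i3,i4 mulh.MUL or.ALU  2-wide
c3: i5,i6 ld.MEM or.ALU  2-wide
c4: i7 sub.ALU  RAW r3
c5: i8,i9 st.MEM or.ALU  2-wide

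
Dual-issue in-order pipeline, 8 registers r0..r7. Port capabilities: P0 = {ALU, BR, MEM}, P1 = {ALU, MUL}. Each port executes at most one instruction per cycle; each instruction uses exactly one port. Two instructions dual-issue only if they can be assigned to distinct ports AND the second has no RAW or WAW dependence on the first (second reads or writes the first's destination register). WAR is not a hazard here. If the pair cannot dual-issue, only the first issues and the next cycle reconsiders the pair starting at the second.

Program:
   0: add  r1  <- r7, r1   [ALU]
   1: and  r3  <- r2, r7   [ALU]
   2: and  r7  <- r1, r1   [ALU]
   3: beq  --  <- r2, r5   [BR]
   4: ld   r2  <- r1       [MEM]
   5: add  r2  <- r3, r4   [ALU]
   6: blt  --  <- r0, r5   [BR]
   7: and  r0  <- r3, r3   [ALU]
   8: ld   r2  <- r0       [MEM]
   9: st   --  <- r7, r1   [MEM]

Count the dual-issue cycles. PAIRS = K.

PAIRS = 3

0. add.ALU;and.ALU @i0&i1  | 2-wide
1. and.ALU;beq.BR @i2&i3  | 2-wide
2. ld.MEM @i4  | WAW r2
3. add.ALU;blt.BR @i5&i6  | 2-wide
4. and.ALU @i7  | RAW r0
5. ld.MEM @i8  | no-port MEM/MEM
6. st.MEM @i9  | tail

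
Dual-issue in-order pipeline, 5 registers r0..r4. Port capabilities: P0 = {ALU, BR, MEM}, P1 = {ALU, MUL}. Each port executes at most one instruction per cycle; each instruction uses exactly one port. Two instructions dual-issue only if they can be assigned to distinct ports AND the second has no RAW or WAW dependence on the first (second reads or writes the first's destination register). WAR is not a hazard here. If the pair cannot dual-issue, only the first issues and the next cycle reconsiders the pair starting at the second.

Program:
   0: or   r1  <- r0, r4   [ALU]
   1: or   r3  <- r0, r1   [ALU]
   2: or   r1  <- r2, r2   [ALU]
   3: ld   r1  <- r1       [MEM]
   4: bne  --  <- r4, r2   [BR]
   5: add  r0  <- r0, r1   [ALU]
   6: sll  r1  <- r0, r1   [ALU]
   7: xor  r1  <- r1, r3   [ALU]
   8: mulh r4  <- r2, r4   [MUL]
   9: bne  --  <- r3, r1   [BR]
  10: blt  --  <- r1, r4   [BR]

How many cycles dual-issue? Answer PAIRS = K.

PAIRS = 3

t=0 i0:or.ALU ; RAW r1
t=1 i1,i2:or.ALU or.ALU ; 2-wide
t=2 i3:ld.MEM ; no-port MEM/BR
t=3 i4,i5:bne.BR add.ALU ; 2-wide
t=4 i6:sll.ALU ; RAW+WAW r1
t=5 i7,i8:xor.ALU mulh.MUL ; 2-wide
t=6 i9:bne.BR ; no-port BR/BR
t=7 i10:blt.BR ; tail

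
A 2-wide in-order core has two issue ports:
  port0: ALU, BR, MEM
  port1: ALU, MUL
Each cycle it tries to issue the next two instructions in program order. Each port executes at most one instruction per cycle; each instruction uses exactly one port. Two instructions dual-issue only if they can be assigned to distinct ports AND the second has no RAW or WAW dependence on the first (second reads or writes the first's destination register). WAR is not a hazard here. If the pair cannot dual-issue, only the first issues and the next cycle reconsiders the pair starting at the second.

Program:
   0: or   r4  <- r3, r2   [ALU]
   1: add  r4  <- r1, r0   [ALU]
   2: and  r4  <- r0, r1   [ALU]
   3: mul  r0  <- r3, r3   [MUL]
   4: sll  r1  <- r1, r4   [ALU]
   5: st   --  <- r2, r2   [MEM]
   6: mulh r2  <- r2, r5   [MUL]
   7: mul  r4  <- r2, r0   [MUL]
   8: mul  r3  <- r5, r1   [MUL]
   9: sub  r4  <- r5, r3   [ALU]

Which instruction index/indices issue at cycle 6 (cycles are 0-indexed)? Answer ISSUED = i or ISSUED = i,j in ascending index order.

ISSUED = 8

[0] i0  or.ALU  -- WAW r4
[1] i1  add.ALU  -- WAW r4
[2] i2,i3  and.ALU+mul.MUL  -- 2-wide
[3] i4,i5  sll.ALU+st.MEM  -- 2-wide
[4] i6  mulh.MUL  -- no-port MUL/MUL
[5] i7  mul.MUL  -- no-port MUL/MUL
[6] i8  mul.MUL  -- RAW r3
[7] i9  sub.ALU  -- tail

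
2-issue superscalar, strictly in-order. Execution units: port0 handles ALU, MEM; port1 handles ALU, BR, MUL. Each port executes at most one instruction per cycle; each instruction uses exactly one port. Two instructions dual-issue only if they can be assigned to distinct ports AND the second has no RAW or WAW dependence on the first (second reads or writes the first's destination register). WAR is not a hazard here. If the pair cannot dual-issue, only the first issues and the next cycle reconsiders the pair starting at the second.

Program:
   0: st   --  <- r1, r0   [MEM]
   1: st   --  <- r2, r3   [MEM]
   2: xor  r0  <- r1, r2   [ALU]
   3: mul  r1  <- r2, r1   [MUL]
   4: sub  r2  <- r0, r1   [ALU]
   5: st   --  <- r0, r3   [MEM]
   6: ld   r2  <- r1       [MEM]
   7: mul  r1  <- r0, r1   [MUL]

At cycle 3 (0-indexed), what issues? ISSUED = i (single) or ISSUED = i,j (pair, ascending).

t=0 i0:st.MEM ; no-port MEM/MEM
t=1 i1,i2:st.MEM;xor.ALU ; dual
t=2 i3:mul.MUL ; RAW r1
t=3 i4,i5:sub.ALU;st.MEM ; dual
t=4 i6,i7:ld.MEM;mul.MUL ; dual

ISSUED = 4,5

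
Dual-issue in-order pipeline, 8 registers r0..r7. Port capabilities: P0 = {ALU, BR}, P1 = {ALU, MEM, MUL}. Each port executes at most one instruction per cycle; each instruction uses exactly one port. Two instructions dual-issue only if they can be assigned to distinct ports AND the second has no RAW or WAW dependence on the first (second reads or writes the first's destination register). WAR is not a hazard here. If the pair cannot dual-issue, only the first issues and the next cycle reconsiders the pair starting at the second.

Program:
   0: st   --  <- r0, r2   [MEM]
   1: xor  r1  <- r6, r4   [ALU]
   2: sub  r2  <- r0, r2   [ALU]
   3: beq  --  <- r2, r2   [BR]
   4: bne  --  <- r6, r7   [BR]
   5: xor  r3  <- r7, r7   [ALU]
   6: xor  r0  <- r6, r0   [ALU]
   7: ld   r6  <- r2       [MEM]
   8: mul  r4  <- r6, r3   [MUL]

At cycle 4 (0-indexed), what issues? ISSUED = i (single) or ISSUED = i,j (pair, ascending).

ISSUED = 6,7

c0: i0/i1 st.MEM+xor.ALU  dual
c1: i2 sub.ALU  RAW r2
c2: i3 beq.BR  no-port BR/BR
c3: i4/i5 bne.BR+xor.ALU  dual
c4: i6/i7 xor.ALU+ld.MEM  dual
c5: i8 mul.MUL  tail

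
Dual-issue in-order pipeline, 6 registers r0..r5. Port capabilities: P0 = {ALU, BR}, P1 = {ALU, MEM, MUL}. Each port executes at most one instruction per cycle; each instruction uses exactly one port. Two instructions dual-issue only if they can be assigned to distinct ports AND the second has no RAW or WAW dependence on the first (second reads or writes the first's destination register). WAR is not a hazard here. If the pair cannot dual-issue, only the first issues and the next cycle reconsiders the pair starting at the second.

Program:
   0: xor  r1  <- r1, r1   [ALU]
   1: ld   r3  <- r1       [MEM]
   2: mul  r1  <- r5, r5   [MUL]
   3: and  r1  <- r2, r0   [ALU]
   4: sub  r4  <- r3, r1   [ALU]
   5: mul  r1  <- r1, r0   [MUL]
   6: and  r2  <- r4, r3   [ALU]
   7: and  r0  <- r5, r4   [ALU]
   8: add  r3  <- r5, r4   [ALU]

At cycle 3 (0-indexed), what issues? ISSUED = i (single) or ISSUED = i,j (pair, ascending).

c0: i0 xor.ALU  RAW r1
c1: i1 ld.MEM  no-port MEM/MUL
c2: i2 mul.MUL  WAW r1
c3: i3 and.ALU  RAW r1
c4: i4&i5 sub.ALU/mul.MUL  dual
c5: i6&i7 and.ALU/and.ALU  dual
c6: i8 add.ALU  tail

ISSUED = 3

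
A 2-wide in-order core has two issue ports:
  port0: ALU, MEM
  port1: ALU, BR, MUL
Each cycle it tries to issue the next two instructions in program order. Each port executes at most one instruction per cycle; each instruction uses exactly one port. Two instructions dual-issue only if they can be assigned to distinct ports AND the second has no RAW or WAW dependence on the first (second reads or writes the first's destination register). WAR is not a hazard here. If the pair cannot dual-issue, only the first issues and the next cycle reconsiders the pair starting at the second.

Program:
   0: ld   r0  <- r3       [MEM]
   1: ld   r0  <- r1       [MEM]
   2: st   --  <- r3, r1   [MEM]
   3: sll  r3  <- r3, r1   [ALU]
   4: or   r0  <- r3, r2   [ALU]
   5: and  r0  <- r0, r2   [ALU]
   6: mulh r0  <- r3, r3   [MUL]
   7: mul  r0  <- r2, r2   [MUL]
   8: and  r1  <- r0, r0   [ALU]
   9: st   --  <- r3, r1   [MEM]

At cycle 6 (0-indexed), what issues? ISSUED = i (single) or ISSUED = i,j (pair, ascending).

#0 head=0: ld i0 no-port MEM/MEM
#1 head=1: ld i1 no-port MEM/MEM
#2 head=2: st/sll i2,i3 dual
#3 head=4: or i4 RAW+WAW r0
#4 head=5: and i5 WAW r0
#5 head=6: mulh i6 no-port MUL/MUL
#6 head=7: mul i7 RAW r0
#7 head=8: and i8 RAW r1
#8 head=9: st i9 tail

ISSUED = 7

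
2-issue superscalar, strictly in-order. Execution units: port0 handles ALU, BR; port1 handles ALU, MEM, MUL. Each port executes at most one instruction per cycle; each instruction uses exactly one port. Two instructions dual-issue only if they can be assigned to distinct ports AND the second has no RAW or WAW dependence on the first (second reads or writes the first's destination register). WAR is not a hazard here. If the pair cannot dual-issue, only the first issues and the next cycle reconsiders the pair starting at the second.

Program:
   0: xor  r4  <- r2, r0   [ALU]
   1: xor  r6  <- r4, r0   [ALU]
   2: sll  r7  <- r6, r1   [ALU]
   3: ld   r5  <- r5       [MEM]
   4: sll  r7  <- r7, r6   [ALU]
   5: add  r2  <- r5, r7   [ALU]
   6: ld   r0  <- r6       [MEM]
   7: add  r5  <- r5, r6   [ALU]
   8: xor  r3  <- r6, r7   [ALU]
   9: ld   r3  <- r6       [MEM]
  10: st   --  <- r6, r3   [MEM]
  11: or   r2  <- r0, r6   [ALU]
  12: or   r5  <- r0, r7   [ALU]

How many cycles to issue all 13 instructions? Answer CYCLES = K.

CYCLES = 9

t=0 i0:xor.ALU ; RAW r4
t=1 i1:xor.ALU ; RAW r6
t=2 i2/i3:sll.ALU ld.MEM ; 2-wide
t=3 i4:sll.ALU ; RAW r7
t=4 i5/i6:add.ALU ld.MEM ; 2-wide
t=5 i7/i8:add.ALU xor.ALU ; 2-wide
t=6 i9:ld.MEM ; no-port MEM/MEM
t=7 i10/i11:st.MEM or.ALU ; 2-wide
t=8 i12:or.ALU ; tail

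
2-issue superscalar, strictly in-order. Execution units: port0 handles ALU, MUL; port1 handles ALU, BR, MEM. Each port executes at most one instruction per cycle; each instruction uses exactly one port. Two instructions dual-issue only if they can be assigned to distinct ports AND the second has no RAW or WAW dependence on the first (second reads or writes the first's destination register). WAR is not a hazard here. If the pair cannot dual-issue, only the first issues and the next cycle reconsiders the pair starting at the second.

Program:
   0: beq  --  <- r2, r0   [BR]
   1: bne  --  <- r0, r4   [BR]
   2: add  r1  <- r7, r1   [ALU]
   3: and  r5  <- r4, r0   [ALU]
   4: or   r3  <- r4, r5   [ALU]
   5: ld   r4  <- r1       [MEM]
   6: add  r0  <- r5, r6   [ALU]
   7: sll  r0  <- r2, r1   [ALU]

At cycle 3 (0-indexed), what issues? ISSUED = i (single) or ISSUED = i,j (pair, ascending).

ISSUED = 4,5

c0: i0 beq.BR  no-port BR/BR
c1: i1,i2 bne.BR/add.ALU  2-wide
c2: i3 and.ALU  RAW r5
c3: i4,i5 or.ALU/ld.MEM  2-wide
c4: i6 add.ALU  WAW r0
c5: i7 sll.ALU  tail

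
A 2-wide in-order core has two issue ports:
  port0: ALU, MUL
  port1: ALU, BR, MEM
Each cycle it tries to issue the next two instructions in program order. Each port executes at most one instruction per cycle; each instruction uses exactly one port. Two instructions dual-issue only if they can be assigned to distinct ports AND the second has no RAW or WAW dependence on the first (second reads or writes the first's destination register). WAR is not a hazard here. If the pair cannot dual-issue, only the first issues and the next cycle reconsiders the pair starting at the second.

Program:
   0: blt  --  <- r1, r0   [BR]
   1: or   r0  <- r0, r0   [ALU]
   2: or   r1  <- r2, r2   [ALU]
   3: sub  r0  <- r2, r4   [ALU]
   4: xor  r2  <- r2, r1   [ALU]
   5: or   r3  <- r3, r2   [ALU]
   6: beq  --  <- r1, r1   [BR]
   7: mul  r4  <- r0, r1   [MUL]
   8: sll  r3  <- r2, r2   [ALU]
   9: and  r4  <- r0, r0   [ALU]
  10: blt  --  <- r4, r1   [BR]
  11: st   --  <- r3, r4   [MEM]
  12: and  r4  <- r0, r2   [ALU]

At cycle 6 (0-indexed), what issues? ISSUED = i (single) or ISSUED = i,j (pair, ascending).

ISSUED = 10

c0: i0,i1 blt.BR or.ALU  pair
c1: i2,i3 or.ALU sub.ALU  pair
c2: i4 xor.ALU  RAW r2
c3: i5,i6 or.ALU beq.BR  pair
c4: i7,i8 mul.MUL sll.ALU  pair
c5: i9 and.ALU  RAW r4
c6: i10 blt.BR  no-port BR/MEM
c7: i11,i12 st.MEM and.ALU  pair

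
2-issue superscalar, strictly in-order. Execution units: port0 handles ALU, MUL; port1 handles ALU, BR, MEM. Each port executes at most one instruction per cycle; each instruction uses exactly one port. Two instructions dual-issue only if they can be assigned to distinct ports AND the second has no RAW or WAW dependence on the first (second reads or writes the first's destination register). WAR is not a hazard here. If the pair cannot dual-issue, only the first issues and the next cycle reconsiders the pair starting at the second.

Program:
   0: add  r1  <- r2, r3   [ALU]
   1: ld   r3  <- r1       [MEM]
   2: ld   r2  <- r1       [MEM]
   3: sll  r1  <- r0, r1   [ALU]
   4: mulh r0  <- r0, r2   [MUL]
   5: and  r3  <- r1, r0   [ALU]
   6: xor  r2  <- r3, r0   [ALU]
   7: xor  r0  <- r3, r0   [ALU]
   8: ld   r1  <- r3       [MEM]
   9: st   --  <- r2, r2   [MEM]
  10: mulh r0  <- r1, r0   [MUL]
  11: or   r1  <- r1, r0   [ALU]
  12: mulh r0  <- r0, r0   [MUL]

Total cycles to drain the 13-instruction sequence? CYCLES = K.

CYCLES = 9

t=0 i0:add.ALU ; RAW r1
t=1 i1:ld.MEM ; no-port MEM/MEM
t=2 i2&i3:ld.MEM/sll.ALU ; 2-wide
t=3 i4:mulh.MUL ; RAW r0
t=4 i5:and.ALU ; RAW r3
t=5 i6&i7:xor.ALU/xor.ALU ; 2-wide
t=6 i8:ld.MEM ; no-port MEM/MEM
t=7 i9&i10:st.MEM/mulh.MUL ; 2-wide
t=8 i11&i12:or.ALU/mulh.MUL ; 2-wide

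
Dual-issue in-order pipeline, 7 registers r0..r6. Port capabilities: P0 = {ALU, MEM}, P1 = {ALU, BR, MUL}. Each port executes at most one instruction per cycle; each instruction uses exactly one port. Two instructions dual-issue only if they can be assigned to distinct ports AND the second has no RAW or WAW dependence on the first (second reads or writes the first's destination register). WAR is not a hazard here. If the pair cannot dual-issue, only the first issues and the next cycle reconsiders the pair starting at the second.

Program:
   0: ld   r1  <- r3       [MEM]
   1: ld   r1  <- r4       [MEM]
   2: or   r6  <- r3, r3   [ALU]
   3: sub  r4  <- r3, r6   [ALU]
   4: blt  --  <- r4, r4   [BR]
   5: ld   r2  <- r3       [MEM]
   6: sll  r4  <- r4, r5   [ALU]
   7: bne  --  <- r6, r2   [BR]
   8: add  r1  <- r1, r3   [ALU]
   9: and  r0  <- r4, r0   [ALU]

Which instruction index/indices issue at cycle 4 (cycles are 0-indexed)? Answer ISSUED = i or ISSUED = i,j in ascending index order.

0. ld.MEM @i0  | no-port MEM/MEM
1. ld.MEM+or.ALU @i1&i2  | pair
2. sub.ALU @i3  | RAW r4
3. blt.BR+ld.MEM @i4&i5  | pair
4. sll.ALU+bne.BR @i6&i7  | pair
5. add.ALU+and.ALU @i8&i9  | pair

ISSUED = 6,7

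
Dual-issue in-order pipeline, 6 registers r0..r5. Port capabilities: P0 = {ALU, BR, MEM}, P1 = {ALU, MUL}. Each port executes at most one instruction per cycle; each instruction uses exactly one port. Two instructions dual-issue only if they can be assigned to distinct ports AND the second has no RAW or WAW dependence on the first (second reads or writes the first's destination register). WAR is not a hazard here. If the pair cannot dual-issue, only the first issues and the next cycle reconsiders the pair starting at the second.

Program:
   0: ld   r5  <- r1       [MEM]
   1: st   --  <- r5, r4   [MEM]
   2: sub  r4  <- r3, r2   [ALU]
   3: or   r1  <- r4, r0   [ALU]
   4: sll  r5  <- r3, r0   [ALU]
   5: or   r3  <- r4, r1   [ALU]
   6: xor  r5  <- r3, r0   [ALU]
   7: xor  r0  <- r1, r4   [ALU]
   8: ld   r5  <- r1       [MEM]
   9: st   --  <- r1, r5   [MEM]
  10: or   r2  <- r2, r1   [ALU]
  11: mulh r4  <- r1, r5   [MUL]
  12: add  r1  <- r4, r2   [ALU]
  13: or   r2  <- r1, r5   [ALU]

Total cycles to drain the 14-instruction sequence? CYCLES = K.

CYCLES = 10

t=0 i0:ld.MEM ; no-port MEM/MEM
t=1 i1+i2:st.MEM;sub.ALU ; 2-wide
t=2 i3+i4:or.ALU;sll.ALU ; 2-wide
t=3 i5:or.ALU ; RAW r3
t=4 i6+i7:xor.ALU;xor.ALU ; 2-wide
t=5 i8:ld.MEM ; no-port MEM/MEM
t=6 i9+i10:st.MEM;or.ALU ; 2-wide
t=7 i11:mulh.MUL ; RAW r4
t=8 i12:add.ALU ; RAW r1
t=9 i13:or.ALU ; tail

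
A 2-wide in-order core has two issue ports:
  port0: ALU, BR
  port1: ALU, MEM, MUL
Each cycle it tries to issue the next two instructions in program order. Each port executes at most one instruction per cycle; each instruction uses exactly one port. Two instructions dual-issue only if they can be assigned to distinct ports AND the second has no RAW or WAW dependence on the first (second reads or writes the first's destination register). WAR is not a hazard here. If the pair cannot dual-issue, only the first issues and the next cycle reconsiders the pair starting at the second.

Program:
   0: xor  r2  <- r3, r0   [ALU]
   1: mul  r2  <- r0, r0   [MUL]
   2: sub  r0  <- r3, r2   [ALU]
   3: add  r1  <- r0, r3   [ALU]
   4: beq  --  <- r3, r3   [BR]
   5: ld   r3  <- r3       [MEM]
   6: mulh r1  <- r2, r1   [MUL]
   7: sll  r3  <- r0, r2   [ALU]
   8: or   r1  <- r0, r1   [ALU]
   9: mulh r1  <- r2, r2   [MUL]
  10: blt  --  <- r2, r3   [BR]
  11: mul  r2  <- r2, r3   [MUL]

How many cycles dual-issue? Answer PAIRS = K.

PAIRS = 3

#0 head=0: xor.ALU i0 WAW r2
#1 head=1: mul.MUL i1 RAW r2
#2 head=2: sub.ALU i2 RAW r0
#3 head=3: add.ALU beq.BR i3,i4 dual
#4 head=5: ld.MEM i5 no-port MEM/MUL
#5 head=6: mulh.MUL sll.ALU i6,i7 dual
#6 head=8: or.ALU i8 WAW r1
#7 head=9: mulh.MUL blt.BR i9,i10 dual
#8 head=11: mul.MUL i11 tail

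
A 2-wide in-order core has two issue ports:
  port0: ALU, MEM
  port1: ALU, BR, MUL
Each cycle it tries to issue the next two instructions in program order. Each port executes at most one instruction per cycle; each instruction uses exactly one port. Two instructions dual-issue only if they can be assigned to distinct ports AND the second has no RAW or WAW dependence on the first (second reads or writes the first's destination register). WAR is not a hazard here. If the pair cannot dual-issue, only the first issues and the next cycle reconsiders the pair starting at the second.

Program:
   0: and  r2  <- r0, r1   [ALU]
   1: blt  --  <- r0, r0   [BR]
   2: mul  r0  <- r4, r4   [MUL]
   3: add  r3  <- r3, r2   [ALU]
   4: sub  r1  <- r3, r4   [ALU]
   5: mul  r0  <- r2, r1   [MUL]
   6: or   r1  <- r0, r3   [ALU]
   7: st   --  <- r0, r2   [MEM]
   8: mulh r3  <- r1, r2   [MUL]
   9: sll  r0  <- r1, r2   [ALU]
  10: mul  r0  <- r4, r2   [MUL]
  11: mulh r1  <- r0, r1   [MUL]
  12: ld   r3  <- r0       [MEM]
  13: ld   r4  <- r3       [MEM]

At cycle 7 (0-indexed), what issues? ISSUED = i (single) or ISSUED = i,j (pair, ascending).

t=0 i0,i1:and;blt ; 2-wide
t=1 i2,i3:mul;add ; 2-wide
t=2 i4:sub ; RAW r1
t=3 i5:mul ; RAW r0
t=4 i6,i7:or;st ; 2-wide
t=5 i8,i9:mulh;sll ; 2-wide
t=6 i10:mul ; no-port MUL/MUL
t=7 i11,i12:mulh;ld ; 2-wide
t=8 i13:ld ; tail

ISSUED = 11,12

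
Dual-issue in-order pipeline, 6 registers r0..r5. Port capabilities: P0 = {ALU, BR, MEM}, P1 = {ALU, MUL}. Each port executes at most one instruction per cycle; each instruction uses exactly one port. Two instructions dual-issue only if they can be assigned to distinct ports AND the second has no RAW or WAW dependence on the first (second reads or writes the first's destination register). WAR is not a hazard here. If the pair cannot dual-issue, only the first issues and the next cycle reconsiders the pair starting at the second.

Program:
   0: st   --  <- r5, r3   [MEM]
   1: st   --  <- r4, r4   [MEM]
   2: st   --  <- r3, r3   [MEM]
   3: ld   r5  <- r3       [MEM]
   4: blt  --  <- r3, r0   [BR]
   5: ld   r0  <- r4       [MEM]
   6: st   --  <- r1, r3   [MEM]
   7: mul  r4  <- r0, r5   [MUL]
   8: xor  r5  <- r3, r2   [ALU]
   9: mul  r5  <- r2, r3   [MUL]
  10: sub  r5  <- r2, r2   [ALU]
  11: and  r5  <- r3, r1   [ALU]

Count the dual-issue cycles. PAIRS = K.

PAIRS = 1

c0: i0 st  no-port MEM/MEM
c1: i1 st  no-port MEM/MEM
c2: i2 st  no-port MEM/MEM
c3: i3 ld  no-port MEM/BR
c4: i4 blt  no-port BR/MEM
c5: i5 ld  no-port MEM/MEM
c6: i6&i7 st;mul  dual
c7: i8 xor  WAW r5
c8: i9 mul  WAW r5
c9: i10 sub  WAW r5
c10: i11 and  tail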